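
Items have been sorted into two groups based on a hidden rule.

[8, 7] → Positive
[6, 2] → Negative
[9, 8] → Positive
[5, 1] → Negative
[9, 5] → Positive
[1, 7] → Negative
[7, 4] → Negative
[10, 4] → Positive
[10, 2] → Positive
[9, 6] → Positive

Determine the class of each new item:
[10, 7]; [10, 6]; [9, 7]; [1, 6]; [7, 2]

Positive, Positive, Positive, Negative, Negative

The pattern is that an item is 'Positive' exactly when: sum ≥ 12.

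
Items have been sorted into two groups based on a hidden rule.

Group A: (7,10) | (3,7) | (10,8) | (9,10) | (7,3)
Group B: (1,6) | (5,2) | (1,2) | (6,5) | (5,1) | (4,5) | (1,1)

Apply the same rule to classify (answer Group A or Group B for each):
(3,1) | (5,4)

Group B, Group B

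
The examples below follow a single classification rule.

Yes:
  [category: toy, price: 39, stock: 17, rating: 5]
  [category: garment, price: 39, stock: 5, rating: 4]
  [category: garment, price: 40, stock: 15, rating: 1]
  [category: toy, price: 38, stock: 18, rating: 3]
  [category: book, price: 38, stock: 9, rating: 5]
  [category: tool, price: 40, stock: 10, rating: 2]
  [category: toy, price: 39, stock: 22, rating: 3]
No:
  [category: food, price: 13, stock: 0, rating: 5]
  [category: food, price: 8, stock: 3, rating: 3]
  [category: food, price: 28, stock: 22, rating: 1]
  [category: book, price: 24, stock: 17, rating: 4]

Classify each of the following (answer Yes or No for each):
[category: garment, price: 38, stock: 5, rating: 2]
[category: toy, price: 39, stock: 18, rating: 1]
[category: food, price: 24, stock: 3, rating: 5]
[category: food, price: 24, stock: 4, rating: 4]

Yes, Yes, No, No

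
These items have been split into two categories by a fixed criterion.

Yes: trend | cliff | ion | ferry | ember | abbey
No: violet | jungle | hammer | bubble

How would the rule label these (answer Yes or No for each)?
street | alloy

No, Yes

The pattern is that an item is 'Yes' exactly when: odd length.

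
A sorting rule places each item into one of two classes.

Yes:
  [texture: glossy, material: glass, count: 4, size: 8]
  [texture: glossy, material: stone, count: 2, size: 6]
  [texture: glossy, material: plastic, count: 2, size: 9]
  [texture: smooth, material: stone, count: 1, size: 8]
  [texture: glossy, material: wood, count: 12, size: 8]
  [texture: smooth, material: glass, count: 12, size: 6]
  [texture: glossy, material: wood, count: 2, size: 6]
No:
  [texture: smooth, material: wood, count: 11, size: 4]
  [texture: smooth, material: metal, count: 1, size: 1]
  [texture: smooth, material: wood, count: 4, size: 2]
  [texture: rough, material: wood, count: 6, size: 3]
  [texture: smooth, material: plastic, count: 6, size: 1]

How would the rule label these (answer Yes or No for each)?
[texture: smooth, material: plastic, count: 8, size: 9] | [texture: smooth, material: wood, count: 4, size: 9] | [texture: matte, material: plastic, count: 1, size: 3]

Yes, Yes, No

The pattern is that an item is 'Yes' exactly when: size ≥ 6.
Yes: [texture: smooth, material: plastic, count: 8, size: 9], since size = 9.
Yes: [texture: smooth, material: wood, count: 4, size: 9], since size = 9.
No: [texture: matte, material: plastic, count: 1, size: 3], since size = 3.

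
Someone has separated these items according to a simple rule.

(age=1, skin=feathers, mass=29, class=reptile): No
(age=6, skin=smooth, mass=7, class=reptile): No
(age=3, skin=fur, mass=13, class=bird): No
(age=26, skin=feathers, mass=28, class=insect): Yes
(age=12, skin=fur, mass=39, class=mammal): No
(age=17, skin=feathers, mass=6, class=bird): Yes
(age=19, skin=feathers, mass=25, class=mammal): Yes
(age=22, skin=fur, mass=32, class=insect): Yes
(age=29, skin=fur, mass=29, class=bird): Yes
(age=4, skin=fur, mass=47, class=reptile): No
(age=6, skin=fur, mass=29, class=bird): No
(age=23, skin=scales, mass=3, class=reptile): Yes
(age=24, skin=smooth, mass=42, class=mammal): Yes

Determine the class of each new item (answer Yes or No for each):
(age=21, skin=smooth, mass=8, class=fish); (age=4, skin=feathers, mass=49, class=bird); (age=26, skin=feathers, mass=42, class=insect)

Yes, No, Yes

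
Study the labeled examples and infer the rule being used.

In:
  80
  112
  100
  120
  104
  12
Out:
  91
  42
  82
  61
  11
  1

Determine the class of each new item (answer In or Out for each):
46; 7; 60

Out, Out, In

All 'In' examples share one property — multiple of 4 — and every 'Out' example lacks it.
46 — 46 = 4·11 + 2, hence Out. 7 — 7 = 4·1 + 3, hence Out. 60 — 60 = 4·15, hence In.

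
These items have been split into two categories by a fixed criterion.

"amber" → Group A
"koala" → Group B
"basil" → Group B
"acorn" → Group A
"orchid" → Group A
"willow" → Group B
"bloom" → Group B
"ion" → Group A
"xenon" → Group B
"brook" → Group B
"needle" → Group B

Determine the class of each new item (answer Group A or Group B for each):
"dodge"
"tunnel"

Group B, Group B

'Group A' ⟺ starts with a vowel.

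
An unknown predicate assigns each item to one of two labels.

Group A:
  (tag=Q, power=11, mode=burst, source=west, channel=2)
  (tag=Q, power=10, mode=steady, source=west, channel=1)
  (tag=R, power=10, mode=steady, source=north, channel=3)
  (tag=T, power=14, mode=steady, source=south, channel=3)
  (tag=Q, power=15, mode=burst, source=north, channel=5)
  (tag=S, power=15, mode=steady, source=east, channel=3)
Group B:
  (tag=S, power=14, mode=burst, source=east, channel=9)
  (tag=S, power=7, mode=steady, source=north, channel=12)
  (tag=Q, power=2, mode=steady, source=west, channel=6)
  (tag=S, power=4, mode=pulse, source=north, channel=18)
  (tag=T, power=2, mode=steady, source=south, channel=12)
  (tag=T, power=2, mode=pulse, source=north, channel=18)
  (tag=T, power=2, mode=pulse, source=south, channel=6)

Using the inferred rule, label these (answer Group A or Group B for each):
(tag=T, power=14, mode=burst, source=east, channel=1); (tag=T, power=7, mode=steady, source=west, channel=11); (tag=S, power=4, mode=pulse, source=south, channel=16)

Group A, Group B, Group B

The pattern is that an item is 'Group A' exactly when: channel ≤ 5.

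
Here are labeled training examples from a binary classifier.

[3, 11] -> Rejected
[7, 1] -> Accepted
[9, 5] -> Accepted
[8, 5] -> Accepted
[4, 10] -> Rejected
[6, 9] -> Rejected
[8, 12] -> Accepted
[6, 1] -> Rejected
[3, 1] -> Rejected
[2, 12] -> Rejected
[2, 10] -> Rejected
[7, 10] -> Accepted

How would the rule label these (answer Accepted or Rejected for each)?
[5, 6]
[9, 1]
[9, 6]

Rejected, Accepted, Accepted

One predicate separates the groups cleanly: first ≥ 7.
[5, 6]: first 5, does not satisfy this → Rejected.
[9, 1]: first 9, meets the rule → Accepted.
[9, 6]: first 9, meets the rule → Accepted.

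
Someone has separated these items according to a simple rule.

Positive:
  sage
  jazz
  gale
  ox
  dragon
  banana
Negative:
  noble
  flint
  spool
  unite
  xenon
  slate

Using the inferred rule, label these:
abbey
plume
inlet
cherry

The rule appears to be: even length.

Negative, Negative, Negative, Positive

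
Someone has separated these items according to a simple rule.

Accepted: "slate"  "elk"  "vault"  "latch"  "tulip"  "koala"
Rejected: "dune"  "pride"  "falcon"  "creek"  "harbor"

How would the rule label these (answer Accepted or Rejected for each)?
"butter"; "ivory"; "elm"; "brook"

Rejected, Rejected, Accepted, Rejected

The pattern is that an item is 'Accepted' exactly when: odd length AND contains 'l'.
Rejected: "butter", since length 6, no 'l'.
Rejected: "ivory", since length 5, no 'l'.
Accepted: "elm", since length 3, has 'l'.
Rejected: "brook", since length 5, no 'l'.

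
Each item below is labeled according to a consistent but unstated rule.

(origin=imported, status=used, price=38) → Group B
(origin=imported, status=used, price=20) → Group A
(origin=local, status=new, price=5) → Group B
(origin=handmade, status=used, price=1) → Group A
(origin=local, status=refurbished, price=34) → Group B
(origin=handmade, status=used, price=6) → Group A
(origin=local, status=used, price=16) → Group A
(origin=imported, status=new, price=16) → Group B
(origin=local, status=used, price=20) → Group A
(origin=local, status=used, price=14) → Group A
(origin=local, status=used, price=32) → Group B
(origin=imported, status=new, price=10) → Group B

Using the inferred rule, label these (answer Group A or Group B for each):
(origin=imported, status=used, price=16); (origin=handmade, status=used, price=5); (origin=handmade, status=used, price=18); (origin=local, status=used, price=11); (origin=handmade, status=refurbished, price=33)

One predicate separates the groups cleanly: status is used AND price ≤ 20.
(origin=imported, status=used, price=16): Group A (status is used, price = 16). (origin=handmade, status=used, price=5): Group A (status is used, price = 5). (origin=handmade, status=used, price=18): Group A (status is used, price = 18). (origin=local, status=used, price=11): Group A (status is used, price = 11). (origin=handmade, status=refurbished, price=33): Group B (status is refurbished, price = 33).

Group A, Group A, Group A, Group A, Group B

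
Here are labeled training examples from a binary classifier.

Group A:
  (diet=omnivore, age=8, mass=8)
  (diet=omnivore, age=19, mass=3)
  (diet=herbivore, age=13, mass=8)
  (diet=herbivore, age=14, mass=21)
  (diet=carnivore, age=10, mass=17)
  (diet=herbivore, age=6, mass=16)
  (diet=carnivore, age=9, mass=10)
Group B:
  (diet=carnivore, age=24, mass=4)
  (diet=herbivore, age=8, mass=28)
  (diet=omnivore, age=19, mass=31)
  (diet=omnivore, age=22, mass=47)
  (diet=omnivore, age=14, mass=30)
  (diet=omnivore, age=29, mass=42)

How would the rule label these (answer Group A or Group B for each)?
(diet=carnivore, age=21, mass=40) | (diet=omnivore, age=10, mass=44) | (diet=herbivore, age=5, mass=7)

Group B, Group B, Group A

The classifier is using: mass ≤ 21 AND age ≤ 19.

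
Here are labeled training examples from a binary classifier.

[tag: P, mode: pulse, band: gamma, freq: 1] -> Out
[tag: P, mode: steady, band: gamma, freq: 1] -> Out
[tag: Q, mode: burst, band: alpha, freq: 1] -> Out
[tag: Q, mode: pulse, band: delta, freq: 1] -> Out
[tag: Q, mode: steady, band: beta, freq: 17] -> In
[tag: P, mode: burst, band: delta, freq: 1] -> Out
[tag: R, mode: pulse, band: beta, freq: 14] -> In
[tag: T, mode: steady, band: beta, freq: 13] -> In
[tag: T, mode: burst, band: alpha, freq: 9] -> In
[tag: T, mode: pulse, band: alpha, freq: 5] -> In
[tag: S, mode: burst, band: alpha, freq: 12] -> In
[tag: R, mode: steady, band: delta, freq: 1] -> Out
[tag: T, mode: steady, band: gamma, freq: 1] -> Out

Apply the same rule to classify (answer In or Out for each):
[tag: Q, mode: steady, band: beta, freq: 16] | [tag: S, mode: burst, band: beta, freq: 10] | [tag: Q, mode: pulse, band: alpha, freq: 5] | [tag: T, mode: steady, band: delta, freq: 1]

In, In, In, Out

A rule that fits every label: freq ≥ 5 — true of each 'In' example, false of each 'Out' one.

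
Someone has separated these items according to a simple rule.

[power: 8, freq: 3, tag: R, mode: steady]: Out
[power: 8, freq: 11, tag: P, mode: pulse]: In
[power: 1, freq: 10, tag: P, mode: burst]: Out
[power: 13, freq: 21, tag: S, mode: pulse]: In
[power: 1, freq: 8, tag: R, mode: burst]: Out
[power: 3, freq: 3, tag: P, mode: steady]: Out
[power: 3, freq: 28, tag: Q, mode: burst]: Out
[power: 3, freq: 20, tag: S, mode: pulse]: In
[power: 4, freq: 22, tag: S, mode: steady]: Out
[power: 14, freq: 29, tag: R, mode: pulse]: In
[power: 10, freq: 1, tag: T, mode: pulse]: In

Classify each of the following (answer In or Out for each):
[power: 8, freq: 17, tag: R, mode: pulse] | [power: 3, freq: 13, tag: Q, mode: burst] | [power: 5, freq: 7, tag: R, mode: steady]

'In' ⟺ mode is pulse.
In: [power: 8, freq: 17, tag: R, mode: pulse], since mode is pulse.
Out: [power: 3, freq: 13, tag: Q, mode: burst], since mode is burst.
Out: [power: 5, freq: 7, tag: R, mode: steady], since mode is steady.

In, Out, Out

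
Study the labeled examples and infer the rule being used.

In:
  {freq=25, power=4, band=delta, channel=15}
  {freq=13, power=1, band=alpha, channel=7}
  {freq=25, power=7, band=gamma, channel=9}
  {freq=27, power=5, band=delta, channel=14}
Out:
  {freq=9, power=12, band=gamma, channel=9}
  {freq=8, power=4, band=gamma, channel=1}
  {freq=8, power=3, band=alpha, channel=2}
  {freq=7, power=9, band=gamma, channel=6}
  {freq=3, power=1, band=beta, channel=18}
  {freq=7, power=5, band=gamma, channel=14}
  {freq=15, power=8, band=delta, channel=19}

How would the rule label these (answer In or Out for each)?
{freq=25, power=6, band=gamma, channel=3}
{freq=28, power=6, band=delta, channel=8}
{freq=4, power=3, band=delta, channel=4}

In, In, Out

The pattern is that an item is 'In' exactly when: freq ≥ 9 AND power ≤ 7.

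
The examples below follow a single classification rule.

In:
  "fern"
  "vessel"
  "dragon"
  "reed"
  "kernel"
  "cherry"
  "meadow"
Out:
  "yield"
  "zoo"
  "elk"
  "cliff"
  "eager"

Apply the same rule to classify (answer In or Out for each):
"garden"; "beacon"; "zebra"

One predicate separates the groups cleanly: even length.
"garden": length 6 — passes, so In. "beacon": length 6 — passes, so In. "zebra": length 5 — lacks this property, so Out.

In, In, Out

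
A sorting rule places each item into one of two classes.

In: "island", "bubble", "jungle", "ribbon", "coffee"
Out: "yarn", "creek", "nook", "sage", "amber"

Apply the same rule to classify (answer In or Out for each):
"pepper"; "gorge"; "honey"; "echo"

In, Out, Out, Out

'In' ⟺ length 6.
"pepper" — length 6, hence In. "gorge" — length 5, hence Out. "honey" — length 5, hence Out. "echo" — length 4, hence Out.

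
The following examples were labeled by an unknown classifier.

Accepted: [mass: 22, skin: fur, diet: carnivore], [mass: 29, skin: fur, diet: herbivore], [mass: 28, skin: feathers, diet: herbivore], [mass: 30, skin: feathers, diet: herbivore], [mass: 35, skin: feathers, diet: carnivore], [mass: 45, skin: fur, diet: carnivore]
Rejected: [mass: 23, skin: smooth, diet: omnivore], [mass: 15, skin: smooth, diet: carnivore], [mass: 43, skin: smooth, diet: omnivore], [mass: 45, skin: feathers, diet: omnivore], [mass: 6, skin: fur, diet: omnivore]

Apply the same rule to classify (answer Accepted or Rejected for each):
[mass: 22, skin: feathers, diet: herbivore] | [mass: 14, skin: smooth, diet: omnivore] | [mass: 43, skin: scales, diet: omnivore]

Every 'Accepted' example satisfies: diet is not omnivore AND mass ≥ 22. None of the 'Rejected' examples do.
[mass: 22, skin: feathers, diet: herbivore]: diet is herbivore, mass = 22 — checks out, so Accepted.
[mass: 14, skin: smooth, diet: omnivore]: diet is omnivore, mass = 14 — does not satisfy this, so Rejected.
[mass: 43, skin: scales, diet: omnivore]: diet is omnivore, mass = 43 — does not satisfy this, so Rejected.

Accepted, Rejected, Rejected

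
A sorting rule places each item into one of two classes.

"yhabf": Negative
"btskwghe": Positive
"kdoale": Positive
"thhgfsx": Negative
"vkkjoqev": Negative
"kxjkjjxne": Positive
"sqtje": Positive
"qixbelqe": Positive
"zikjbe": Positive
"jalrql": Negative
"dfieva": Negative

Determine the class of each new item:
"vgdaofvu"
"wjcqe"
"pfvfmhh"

Every 'Positive' example satisfies: ends with 'e'. None of the 'Negative' examples do.
"vgdaofvu" — ends with 'u', hence Negative. "wjcqe" — ends with 'e', hence Positive. "pfvfmhh" — ends with 'h', hence Negative.

Negative, Positive, Negative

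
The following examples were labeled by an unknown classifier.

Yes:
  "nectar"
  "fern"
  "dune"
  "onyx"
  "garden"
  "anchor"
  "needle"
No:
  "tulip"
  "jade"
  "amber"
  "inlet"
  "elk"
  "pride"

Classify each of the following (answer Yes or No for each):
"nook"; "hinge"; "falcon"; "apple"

A rule that fits every label: even length AND contains 'n' — true of each 'Yes' example, false of each 'No' one.
"nook" — length 4, has 'n', hence Yes. "hinge" — length 5, has 'n', hence No. "falcon" — length 6, has 'n', hence Yes. "apple" — length 5, no 'n', hence No.

Yes, No, Yes, No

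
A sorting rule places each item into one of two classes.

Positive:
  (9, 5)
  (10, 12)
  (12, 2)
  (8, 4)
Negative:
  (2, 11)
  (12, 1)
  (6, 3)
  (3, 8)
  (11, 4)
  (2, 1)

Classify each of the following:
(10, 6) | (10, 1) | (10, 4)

Positive, Negative, Positive

The common property of the 'Positive' items is: sum is even. No 'Negative' item has it.
(10, 6): 10+6 = 16, checks out → Positive. (10, 1): 10+1 = 11, does not fit → Negative. (10, 4): 10+4 = 14, checks out → Positive.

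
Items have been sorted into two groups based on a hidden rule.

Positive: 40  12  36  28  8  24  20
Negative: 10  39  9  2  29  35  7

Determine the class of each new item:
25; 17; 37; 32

'Positive' ⟺ multiple of 4.

Negative, Negative, Negative, Positive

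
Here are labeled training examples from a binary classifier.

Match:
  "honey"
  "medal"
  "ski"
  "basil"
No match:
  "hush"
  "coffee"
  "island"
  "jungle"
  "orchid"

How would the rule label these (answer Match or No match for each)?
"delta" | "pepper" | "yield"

Comparing the two groups points to one rule — odd length.
"delta": length 5, qualifies → Match. "pepper": length 6, doesn't qualify → No match. "yield": length 5, qualifies → Match.

Match, No match, Match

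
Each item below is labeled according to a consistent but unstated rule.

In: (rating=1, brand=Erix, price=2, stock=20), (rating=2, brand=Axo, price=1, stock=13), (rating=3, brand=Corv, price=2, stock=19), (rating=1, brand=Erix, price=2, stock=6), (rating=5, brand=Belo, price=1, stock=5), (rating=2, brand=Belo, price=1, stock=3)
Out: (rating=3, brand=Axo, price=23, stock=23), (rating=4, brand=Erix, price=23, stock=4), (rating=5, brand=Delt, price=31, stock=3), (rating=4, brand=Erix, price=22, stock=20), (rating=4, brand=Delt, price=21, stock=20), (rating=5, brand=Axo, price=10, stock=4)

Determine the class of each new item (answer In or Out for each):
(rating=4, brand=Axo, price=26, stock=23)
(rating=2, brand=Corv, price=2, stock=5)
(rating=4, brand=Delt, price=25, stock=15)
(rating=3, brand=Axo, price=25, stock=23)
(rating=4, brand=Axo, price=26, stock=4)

The simplest hypothesis consistent with all the labels is: price ≤ 2.

Out, In, Out, Out, Out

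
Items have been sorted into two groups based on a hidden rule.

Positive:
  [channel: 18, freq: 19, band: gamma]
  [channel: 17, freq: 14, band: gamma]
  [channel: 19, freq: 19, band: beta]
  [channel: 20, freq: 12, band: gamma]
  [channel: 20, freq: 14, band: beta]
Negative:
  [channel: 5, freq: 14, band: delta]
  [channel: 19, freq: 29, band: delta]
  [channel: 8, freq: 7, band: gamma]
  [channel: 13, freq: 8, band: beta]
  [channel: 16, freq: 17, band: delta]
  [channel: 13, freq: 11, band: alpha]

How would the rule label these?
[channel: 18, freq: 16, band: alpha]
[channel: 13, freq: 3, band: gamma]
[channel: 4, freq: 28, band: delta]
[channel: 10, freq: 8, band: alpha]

Positive, Negative, Negative, Negative

The classifier is using: freq ≤ 19 AND channel ≥ 17.
Positive: [channel: 18, freq: 16, band: alpha], since freq = 16, channel = 18. Negative: [channel: 13, freq: 3, band: gamma], since freq = 3, channel = 13. Negative: [channel: 4, freq: 28, band: delta], since freq = 28, channel = 4. Negative: [channel: 10, freq: 8, band: alpha], since freq = 8, channel = 10.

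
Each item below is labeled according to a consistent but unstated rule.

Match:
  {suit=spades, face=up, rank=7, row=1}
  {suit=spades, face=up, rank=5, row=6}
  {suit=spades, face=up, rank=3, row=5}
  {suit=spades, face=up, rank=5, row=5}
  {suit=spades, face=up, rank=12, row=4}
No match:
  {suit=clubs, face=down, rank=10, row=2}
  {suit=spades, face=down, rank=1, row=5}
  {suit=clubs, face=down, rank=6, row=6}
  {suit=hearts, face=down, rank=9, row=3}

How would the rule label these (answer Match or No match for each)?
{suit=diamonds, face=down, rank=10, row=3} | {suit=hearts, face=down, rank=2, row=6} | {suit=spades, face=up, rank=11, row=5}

No match, No match, Match

The pattern is that an item is 'Match' exactly when: face is up.
{suit=diamonds, face=down, rank=10, row=3}: No match (face is down).
{suit=hearts, face=down, rank=2, row=6}: No match (face is down).
{suit=spades, face=up, rank=11, row=5}: Match (face is up).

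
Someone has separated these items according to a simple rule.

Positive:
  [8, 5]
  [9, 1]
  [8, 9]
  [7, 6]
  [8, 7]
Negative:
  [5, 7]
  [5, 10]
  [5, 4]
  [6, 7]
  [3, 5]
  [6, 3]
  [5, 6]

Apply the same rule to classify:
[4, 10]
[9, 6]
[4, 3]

All 'Positive' examples share one property — first ≥ 7 — and every 'Negative' example lacks it.
[4, 10]: Negative (first 4). [9, 6]: Positive (first 9). [4, 3]: Negative (first 4).

Negative, Positive, Negative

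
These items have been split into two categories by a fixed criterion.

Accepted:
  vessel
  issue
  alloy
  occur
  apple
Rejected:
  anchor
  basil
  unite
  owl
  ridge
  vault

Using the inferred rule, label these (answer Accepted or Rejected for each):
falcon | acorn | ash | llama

Rejected, Rejected, Rejected, Accepted

One predicate separates the groups cleanly: has a double letter.
Rejected: falcon, since no doubled letter.
Rejected: acorn, since no doubled letter.
Rejected: ash, since no doubled letter.
Accepted: llama, since 'll' doubled.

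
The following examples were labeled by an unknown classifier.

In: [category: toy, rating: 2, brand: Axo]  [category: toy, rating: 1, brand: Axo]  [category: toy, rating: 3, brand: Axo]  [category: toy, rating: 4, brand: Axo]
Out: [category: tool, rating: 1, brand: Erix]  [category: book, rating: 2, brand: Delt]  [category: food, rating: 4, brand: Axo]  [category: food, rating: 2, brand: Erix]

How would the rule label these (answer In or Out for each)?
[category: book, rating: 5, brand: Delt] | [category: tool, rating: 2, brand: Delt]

Out, Out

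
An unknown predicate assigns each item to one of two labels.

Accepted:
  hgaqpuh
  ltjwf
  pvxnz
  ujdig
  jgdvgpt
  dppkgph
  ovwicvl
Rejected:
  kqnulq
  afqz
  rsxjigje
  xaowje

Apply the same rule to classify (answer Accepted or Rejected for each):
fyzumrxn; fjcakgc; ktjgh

Every 'Accepted' example satisfies: odd length. None of the 'Rejected' examples do.
fyzumrxn: length 8, does not fit → Rejected.
fjcakgc: length 7, has this property → Accepted.
ktjgh: length 5, has this property → Accepted.

Rejected, Accepted, Accepted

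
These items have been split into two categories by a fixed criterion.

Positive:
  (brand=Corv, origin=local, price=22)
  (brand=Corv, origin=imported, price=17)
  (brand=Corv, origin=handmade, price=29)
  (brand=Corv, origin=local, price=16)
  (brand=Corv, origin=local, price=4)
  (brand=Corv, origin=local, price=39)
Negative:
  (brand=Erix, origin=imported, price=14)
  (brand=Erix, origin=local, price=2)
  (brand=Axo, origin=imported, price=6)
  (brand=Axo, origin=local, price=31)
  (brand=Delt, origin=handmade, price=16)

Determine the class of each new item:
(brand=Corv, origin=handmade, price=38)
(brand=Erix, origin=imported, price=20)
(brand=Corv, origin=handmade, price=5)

Positive, Negative, Positive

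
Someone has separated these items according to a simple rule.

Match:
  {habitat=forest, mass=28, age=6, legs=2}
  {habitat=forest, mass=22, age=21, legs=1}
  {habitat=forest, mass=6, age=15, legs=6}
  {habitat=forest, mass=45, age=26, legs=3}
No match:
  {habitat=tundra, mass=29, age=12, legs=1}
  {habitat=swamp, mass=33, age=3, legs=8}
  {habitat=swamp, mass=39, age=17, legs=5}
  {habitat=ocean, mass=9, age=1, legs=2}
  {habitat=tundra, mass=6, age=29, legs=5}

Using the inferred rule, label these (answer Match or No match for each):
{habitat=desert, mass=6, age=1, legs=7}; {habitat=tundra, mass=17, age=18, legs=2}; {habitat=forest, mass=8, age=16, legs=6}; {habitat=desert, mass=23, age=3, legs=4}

No match, No match, Match, No match

Looking at the examples, the only property every 'Match' case has and every 'No match' case lacks is: habitat is forest.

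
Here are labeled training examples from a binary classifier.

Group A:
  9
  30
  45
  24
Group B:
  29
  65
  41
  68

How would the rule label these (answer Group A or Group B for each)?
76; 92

The common property of the 'Group A' items is: multiple of 3. No 'Group B' item has it.
76: 76 = 3·25 + 1, does not satisfy this → Group B.
92: 92 = 3·30 + 2, does not satisfy this → Group B.

Group B, Group B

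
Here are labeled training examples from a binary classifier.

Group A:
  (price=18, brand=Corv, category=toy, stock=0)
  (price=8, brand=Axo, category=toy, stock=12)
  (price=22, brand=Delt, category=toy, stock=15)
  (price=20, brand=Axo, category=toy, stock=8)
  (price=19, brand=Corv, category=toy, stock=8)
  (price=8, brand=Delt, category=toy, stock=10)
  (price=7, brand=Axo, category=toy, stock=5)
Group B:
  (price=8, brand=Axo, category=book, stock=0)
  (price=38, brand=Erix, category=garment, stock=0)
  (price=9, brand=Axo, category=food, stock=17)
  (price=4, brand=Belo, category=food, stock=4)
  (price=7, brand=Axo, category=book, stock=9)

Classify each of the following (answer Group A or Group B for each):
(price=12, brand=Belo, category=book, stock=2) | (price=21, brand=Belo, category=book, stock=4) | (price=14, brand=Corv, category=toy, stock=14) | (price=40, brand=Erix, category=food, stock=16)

Group B, Group B, Group A, Group B

Rule: category is toy. This holds for each 'Group A' example and fails for each 'Group B' one.
(price=12, brand=Belo, category=book, stock=2): category is book, does not fit → Group B.
(price=21, brand=Belo, category=book, stock=4): category is book, does not fit → Group B.
(price=14, brand=Corv, category=toy, stock=14): category is toy, qualifies → Group A.
(price=40, brand=Erix, category=food, stock=16): category is food, does not fit → Group B.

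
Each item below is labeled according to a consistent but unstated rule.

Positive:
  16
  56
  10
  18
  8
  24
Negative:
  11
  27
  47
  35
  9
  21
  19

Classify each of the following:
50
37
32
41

Looking at the examples, the only property every 'Positive' case has and every 'Negative' case lacks is: even.
50: 50 is even — has this property, so Positive. 37: 37 is odd — doesn't qualify, so Negative. 32: 32 is even — has this property, so Positive. 41: 41 is odd — doesn't qualify, so Negative.

Positive, Negative, Positive, Negative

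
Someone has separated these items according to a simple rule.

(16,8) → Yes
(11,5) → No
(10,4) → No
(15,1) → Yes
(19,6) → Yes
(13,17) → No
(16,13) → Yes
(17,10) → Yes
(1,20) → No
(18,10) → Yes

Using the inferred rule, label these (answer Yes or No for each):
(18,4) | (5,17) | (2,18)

Yes, No, No

'Yes' ⟺ first ≥ 15.
Yes: (18,4), since first 18.
No: (5,17), since first 5.
No: (2,18), since first 2.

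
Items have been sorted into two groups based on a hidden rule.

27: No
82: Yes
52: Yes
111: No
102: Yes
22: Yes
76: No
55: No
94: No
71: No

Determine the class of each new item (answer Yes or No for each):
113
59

Every 'Yes' example satisfies: ends in digit 2. None of the 'No' examples do.

No, No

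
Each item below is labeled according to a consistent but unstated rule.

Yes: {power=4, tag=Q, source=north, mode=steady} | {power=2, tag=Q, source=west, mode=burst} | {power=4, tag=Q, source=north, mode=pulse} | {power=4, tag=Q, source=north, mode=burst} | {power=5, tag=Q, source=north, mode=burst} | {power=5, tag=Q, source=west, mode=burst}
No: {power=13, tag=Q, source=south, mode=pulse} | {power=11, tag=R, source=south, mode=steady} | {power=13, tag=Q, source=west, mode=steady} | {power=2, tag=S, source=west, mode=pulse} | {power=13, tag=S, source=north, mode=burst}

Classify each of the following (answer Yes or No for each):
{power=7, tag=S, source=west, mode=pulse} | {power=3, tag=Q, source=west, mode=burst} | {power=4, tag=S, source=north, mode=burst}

The classifier is using: tag is Q AND power ≤ 5.
{power=7, tag=S, source=west, mode=pulse}: tag is S, power = 7, doesn't match → No. {power=3, tag=Q, source=west, mode=burst}: tag is Q, power = 3, fits → Yes. {power=4, tag=S, source=north, mode=burst}: tag is S, power = 4, doesn't match → No.

No, Yes, No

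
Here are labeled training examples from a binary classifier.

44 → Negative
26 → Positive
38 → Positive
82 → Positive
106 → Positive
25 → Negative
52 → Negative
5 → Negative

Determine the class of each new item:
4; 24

Looking at the examples, the only property every 'Positive' case has and every 'Negative' case lacks is: ≡ 2 (mod 4).
4 → 4 mod 4 = 0 → Negative. 24 → 24 mod 4 = 0 → Negative.

Negative, Negative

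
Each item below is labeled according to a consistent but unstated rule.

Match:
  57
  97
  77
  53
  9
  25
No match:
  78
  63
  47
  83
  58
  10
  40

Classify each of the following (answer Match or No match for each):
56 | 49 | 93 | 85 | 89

The pattern is that an item is 'Match' exactly when: ≡ 1 (mod 4).
56: 56 mod 4 = 0, does not satisfy this → No match. 49: 49 mod 4 = 1, qualifies → Match. 93: 93 mod 4 = 1, qualifies → Match. 85: 85 mod 4 = 1, qualifies → Match. 89: 89 mod 4 = 1, qualifies → Match.

No match, Match, Match, Match, Match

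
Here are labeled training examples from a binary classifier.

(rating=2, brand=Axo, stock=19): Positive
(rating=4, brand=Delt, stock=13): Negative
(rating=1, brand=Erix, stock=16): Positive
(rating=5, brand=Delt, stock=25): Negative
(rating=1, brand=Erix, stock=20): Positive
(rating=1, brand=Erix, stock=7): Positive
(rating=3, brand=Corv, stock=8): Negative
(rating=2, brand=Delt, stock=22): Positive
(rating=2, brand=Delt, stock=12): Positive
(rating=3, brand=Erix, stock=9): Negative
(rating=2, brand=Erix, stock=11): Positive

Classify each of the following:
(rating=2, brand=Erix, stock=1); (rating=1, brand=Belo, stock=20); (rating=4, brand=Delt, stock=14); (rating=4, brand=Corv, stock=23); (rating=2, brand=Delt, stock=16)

Positive, Positive, Negative, Negative, Positive

All 'Positive' examples share one property — rating ≤ 2 — and every 'Negative' example lacks it.
(rating=2, brand=Erix, stock=1): rating = 2, matches → Positive.
(rating=1, brand=Belo, stock=20): rating = 1, matches → Positive.
(rating=4, brand=Delt, stock=14): rating = 4, fails the rule → Negative.
(rating=4, brand=Corv, stock=23): rating = 4, fails the rule → Negative.
(rating=2, brand=Delt, stock=16): rating = 2, matches → Positive.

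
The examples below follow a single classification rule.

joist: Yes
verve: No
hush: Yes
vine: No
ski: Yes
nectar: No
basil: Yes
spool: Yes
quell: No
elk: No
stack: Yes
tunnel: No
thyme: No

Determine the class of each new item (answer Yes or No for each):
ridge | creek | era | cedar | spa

No, No, No, No, Yes

The rule appears to be: contains 's'.
ridge: no 's' — fails the rule, so No. creek: no 's' — fails the rule, so No. era: no 's' — fails the rule, so No. cedar: no 's' — fails the rule, so No. spa: has 's' — passes, so Yes.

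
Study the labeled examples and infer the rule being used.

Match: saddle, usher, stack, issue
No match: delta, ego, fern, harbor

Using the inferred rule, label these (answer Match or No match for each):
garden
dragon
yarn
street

Rule: contains 's'. This holds for each 'Match' example and fails for each 'No match' one.
garden: no 's', doesn't qualify → No match.
dragon: no 's', doesn't qualify → No match.
yarn: no 's', doesn't qualify → No match.
street: has 's', passes → Match.

No match, No match, No match, Match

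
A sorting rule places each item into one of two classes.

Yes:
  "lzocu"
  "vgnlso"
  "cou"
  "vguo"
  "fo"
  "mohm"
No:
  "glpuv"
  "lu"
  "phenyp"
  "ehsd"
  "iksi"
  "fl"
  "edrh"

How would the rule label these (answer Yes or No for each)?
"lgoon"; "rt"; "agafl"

Yes, No, No

The classifier is using: contains 'o'.
"lgoon" → has 'o' → Yes.
"rt" → no 'o' → No.
"agafl" → no 'o' → No.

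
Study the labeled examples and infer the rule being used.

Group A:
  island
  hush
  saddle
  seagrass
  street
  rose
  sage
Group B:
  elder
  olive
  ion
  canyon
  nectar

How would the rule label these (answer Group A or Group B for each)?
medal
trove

Group B, Group B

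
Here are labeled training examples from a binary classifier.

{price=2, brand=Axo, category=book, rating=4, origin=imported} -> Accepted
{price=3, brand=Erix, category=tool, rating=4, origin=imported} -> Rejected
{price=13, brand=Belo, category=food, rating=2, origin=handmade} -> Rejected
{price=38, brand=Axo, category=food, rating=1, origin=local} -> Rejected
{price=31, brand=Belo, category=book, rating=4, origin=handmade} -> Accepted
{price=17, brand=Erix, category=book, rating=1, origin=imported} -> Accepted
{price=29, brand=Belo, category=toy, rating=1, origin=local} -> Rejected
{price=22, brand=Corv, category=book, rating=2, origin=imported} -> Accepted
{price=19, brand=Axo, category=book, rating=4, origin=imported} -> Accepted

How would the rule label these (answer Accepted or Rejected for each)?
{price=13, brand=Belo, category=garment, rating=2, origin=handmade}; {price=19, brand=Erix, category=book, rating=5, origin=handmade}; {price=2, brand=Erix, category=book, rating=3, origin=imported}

Rejected, Accepted, Accepted

The simplest hypothesis consistent with all the labels is: category is book.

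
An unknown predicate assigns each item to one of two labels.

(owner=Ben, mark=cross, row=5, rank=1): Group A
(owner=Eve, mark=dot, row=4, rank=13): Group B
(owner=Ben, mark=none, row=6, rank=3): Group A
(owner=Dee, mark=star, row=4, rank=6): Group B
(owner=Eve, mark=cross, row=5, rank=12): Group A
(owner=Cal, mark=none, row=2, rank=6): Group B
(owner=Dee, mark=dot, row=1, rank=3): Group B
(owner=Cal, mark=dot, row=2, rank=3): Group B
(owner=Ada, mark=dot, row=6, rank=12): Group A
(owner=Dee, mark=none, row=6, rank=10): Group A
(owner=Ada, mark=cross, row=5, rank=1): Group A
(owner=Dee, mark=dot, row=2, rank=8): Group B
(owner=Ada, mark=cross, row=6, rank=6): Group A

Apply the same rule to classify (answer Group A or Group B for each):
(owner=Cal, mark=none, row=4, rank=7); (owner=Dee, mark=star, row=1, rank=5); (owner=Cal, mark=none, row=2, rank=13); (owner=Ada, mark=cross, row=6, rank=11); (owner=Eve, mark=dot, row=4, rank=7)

Group B, Group B, Group B, Group A, Group B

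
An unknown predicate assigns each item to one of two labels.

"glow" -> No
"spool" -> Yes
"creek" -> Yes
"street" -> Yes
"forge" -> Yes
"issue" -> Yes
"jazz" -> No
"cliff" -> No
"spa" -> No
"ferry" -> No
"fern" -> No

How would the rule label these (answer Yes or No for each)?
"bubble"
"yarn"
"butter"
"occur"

Yes, No, Yes, Yes

The simplest hypothesis consistent with all the labels is: has ≥ 2 vowels.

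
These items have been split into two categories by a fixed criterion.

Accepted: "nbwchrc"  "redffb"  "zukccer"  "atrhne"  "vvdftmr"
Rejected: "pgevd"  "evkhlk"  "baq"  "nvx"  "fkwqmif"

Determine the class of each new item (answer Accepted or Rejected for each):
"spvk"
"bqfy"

All 'Accepted' examples share one property — contains 'r' — and every 'Rejected' example lacks it.
"spvk" — no 'r', hence Rejected. "bqfy" — no 'r', hence Rejected.

Rejected, Rejected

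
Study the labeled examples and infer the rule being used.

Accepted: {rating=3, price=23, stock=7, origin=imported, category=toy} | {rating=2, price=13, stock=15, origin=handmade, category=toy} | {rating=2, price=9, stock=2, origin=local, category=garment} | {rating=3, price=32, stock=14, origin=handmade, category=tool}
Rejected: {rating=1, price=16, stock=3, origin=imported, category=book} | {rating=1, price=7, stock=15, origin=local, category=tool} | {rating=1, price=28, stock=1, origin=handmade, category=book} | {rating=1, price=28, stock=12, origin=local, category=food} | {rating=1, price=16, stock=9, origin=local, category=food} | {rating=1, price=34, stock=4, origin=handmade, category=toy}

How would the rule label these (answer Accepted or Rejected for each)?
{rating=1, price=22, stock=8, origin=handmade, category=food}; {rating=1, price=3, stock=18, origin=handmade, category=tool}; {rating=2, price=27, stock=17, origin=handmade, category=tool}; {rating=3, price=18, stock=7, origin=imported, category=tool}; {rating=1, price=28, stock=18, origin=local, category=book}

'Accepted' ⟺ rating ≥ 2.
{rating=1, price=22, stock=8, origin=handmade, category=food} — rating = 1, hence Rejected.
{rating=1, price=3, stock=18, origin=handmade, category=tool} — rating = 1, hence Rejected.
{rating=2, price=27, stock=17, origin=handmade, category=tool} — rating = 2, hence Accepted.
{rating=3, price=18, stock=7, origin=imported, category=tool} — rating = 3, hence Accepted.
{rating=1, price=28, stock=18, origin=local, category=book} — rating = 1, hence Rejected.

Rejected, Rejected, Accepted, Accepted, Rejected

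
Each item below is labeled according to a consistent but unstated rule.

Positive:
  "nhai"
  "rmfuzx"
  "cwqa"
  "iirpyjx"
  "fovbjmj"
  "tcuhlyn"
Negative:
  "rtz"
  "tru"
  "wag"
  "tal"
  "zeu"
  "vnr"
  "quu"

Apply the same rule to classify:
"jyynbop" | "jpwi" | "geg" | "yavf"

Positive, Positive, Negative, Positive

Rule: length ≥ 4. This holds for each 'Positive' example and fails for each 'Negative' one.
"jyynbop": length 7 — matches, so Positive.
"jpwi": length 4 — matches, so Positive.
"geg": length 3 — lacks this property, so Negative.
"yavf": length 4 — matches, so Positive.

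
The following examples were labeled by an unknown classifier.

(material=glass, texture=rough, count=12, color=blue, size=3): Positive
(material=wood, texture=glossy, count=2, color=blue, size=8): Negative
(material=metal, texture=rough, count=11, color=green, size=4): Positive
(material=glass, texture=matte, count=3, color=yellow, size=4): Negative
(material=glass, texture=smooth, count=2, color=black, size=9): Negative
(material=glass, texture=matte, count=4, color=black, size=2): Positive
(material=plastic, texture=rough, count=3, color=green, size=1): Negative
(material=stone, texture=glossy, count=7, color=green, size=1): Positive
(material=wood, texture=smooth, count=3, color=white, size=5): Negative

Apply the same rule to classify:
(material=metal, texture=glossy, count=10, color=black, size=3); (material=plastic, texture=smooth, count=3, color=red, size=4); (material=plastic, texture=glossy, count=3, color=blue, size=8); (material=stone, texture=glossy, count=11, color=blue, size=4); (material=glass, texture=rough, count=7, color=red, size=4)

'Positive' ⟺ count ≥ 4.
(material=metal, texture=glossy, count=10, color=black, size=3) — count = 10, hence Positive.
(material=plastic, texture=smooth, count=3, color=red, size=4) — count = 3, hence Negative.
(material=plastic, texture=glossy, count=3, color=blue, size=8) — count = 3, hence Negative.
(material=stone, texture=glossy, count=11, color=blue, size=4) — count = 11, hence Positive.
(material=glass, texture=rough, count=7, color=red, size=4) — count = 7, hence Positive.

Positive, Negative, Negative, Positive, Positive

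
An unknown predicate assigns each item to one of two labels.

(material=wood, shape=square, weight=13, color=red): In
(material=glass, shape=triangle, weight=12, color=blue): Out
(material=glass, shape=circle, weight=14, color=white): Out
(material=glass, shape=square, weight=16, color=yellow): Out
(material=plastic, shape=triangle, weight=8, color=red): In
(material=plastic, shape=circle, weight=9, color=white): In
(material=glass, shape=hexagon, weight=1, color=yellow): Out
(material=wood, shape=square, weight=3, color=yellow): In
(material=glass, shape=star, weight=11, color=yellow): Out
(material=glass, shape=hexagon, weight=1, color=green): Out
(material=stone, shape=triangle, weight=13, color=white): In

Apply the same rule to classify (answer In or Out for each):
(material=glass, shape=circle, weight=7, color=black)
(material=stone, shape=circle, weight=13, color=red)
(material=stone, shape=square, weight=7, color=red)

The pattern is that an item is 'In' exactly when: material is not glass.
(material=glass, shape=circle, weight=7, color=black): material is glass, does not pass → Out. (material=stone, shape=circle, weight=13, color=red): material is stone, satisfies this → In. (material=stone, shape=square, weight=7, color=red): material is stone, satisfies this → In.

Out, In, In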